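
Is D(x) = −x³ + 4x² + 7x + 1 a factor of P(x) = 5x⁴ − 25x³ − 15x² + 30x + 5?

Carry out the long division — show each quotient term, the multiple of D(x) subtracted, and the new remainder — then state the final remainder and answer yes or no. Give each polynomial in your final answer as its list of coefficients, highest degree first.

R = [0], so D(x) is a factor of P(x). yes

Step 1: lead(5x⁴ − 25x³ − 15x² + 30x + 5) ÷ lead(D) = 5x⁴ ÷ −x³ = −5x. Subtract (−5x)·D = 5x⁴ − 20x³ − 35x² − 5x. Remainder: −5x³ + 20x² + 35x + 5.
Step 2: lead(−5x³ + 20x² + 35x + 5) ÷ lead(D) = −5x³ ÷ −x³ = 5. Subtract (5)·D = −5x³ + 20x² + 35x + 5. Remainder: 0.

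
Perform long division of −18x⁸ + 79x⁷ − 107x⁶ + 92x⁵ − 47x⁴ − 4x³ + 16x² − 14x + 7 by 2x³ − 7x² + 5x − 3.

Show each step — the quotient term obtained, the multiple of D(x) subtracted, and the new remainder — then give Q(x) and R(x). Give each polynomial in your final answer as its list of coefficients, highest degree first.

Q = [-9, 8, -3, 2, 3, -1]; R = [4]

Step 1: lead(−18x⁸ + 79x⁷ − 107x⁶ + 92x⁵ − 47x⁴ − 4x³ + 16x² − 14x + 7) ÷ lead(D) = −18x⁸ ÷ 2x³ = −9x⁵. Subtract (−9x⁵)·D = −18x⁸ + 63x⁷ − 45x⁶ + 27x⁵. Remainder: 16x⁷ − 62x⁶ + 65x⁵ − 47x⁴ − 4x³ + 16x² − 14x + 7.
Step 2: lead(16x⁷ − 62x⁶ + 65x⁵ − 47x⁴ − 4x³ + 16x² − 14x + 7) ÷ lead(D) = 16x⁷ ÷ 2x³ = 8x⁴. Subtract (8x⁴)·D = 16x⁷ − 56x⁶ + 40x⁵ − 24x⁴. Remainder: −6x⁶ + 25x⁵ − 23x⁴ − 4x³ + 16x² − 14x + 7.
Step 3: lead(−6x⁶ + 25x⁵ − 23x⁴ − 4x³ + 16x² − 14x + 7) ÷ lead(D) = −6x⁶ ÷ 2x³ = −3x³. Subtract (−3x³)·D = −6x⁶ + 21x⁵ − 15x⁴ + 9x³. Remainder: 4x⁵ − 8x⁴ − 13x³ + 16x² − 14x + 7.
Step 4: lead(4x⁵ − 8x⁴ − 13x³ + 16x² − 14x + 7) ÷ lead(D) = 4x⁵ ÷ 2x³ = 2x². Subtract (2x²)·D = 4x⁵ − 14x⁴ + 10x³ − 6x². Remainder: 6x⁴ − 23x³ + 22x² − 14x + 7.
Step 5: lead(6x⁴ − 23x³ + 22x² − 14x + 7) ÷ lead(D) = 6x⁴ ÷ 2x³ = 3x. Subtract (3x)·D = 6x⁴ − 21x³ + 15x² − 9x. Remainder: −2x³ + 7x² − 5x + 7.
Step 6: lead(−2x³ + 7x² − 5x + 7) ÷ lead(D) = −2x³ ÷ 2x³ = −1. Subtract (−1)·D = −2x³ + 7x² − 5x + 3. Remainder: 4.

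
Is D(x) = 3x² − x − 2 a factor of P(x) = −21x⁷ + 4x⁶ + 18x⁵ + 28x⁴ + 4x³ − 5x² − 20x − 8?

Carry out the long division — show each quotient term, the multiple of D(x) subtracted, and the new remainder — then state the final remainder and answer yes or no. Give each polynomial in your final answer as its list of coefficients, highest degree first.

Step 1: lead(−21x⁷ + 4x⁶ + 18x⁵ + 28x⁴ + 4x³ − 5x² − 20x − 8) ÷ lead(D) = −21x⁷ ÷ 3x² = −7x⁵. Subtract (−7x⁵)·D = −21x⁷ + 7x⁶ + 14x⁵. Remainder: −3x⁶ + 4x⁵ + 28x⁴ + 4x³ − 5x² − 20x − 8.
Step 2: lead(−3x⁶ + 4x⁵ + 28x⁴ + 4x³ − 5x² − 20x − 8) ÷ lead(D) = −3x⁶ ÷ 3x² = −x⁴. Subtract (−x⁴)·D = −3x⁶ + x⁵ + 2x⁴. Remainder: 3x⁵ + 26x⁴ + 4x³ − 5x² − 20x − 8.
Step 3: lead(3x⁵ + 26x⁴ + 4x³ − 5x² − 20x − 8) ÷ lead(D) = 3x⁵ ÷ 3x² = x³. Subtract (x³)·D = 3x⁵ − x⁴ − 2x³. Remainder: 27x⁴ + 6x³ − 5x² − 20x − 8.
Step 4: lead(27x⁴ + 6x³ − 5x² − 20x − 8) ÷ lead(D) = 27x⁴ ÷ 3x² = 9x². Subtract (9x²)·D = 27x⁴ − 9x³ − 18x². Remainder: 15x³ + 13x² − 20x − 8.
Step 5: lead(15x³ + 13x² − 20x − 8) ÷ lead(D) = 15x³ ÷ 3x² = 5x. Subtract (5x)·D = 15x³ − 5x² − 10x. Remainder: 18x² − 10x − 8.
Step 6: lead(18x² − 10x − 8) ÷ lead(D) = 18x² ÷ 3x² = 6. Subtract (6)·D = 18x² − 6x − 12. Remainder: −4x + 4.

R = [-4, 4], so D(x) is not a factor of P(x). no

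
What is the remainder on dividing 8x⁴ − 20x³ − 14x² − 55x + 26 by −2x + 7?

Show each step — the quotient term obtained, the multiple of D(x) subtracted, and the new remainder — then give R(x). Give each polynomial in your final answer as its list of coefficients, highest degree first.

Step 1: lead(8x⁴ − 20x³ − 14x² − 55x + 26) ÷ lead(D) = 8x⁴ ÷ −2x = −4x³. Subtract (−4x³)·D = 8x⁴ − 28x³. Remainder: 8x³ − 14x² − 55x + 26.
Step 2: lead(8x³ − 14x² − 55x + 26) ÷ lead(D) = 8x³ ÷ −2x = −4x². Subtract (−4x²)·D = 8x³ − 28x². Remainder: 14x² − 55x + 26.
Step 3: lead(14x² − 55x + 26) ÷ lead(D) = 14x² ÷ −2x = −7x. Subtract (−7x)·D = 14x² − 49x. Remainder: −6x + 26.
Step 4: lead(−6x + 26) ÷ lead(D) = −6x ÷ −2x = 3. Subtract (3)·D = −6x + 21. Remainder: 5.

R = [5]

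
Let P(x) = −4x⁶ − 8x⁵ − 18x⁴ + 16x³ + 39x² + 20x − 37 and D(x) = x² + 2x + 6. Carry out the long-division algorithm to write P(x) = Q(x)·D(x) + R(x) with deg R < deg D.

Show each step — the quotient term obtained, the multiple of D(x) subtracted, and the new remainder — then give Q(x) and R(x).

Q(x) = −4x⁴ + 6x² + 4x − 5; R(x) = 6x − 7

Step 1: lead(−4x⁶ − 8x⁵ − 18x⁴ + 16x³ + 39x² + 20x − 37) ÷ lead(D) = −4x⁶ ÷ x² = −4x⁴. Subtract (−4x⁴)·D = −4x⁶ − 8x⁵ − 24x⁴. Remainder: 6x⁴ + 16x³ + 39x² + 20x − 37.
Step 2: lead(6x⁴ + 16x³ + 39x² + 20x − 37) ÷ lead(D) = 6x⁴ ÷ x² = 6x². Subtract (6x²)·D = 6x⁴ + 12x³ + 36x². Remainder: 4x³ + 3x² + 20x − 37.
Step 3: lead(4x³ + 3x² + 20x − 37) ÷ lead(D) = 4x³ ÷ x² = 4x. Subtract (4x)·D = 4x³ + 8x² + 24x. Remainder: −5x² − 4x − 37.
Step 4: lead(−5x² − 4x − 37) ÷ lead(D) = −5x² ÷ x² = −5. Subtract (−5)·D = −5x² − 10x − 30. Remainder: 6x − 7.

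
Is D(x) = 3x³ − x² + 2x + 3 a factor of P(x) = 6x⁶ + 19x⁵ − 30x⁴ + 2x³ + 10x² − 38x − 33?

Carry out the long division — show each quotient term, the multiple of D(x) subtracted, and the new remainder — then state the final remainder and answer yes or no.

Step 1: lead(6x⁶ + 19x⁵ − 30x⁴ + 2x³ + 10x² − 38x − 33) ÷ lead(D) = 6x⁶ ÷ 3x³ = 2x³. Subtract (2x³)·D = 6x⁶ − 2x⁵ + 4x⁴ + 6x³. Remainder: 21x⁵ − 34x⁴ − 4x³ + 10x² − 38x − 33.
Step 2: lead(21x⁵ − 34x⁴ − 4x³ + 10x² − 38x − 33) ÷ lead(D) = 21x⁵ ÷ 3x³ = 7x². Subtract (7x²)·D = 21x⁵ − 7x⁴ + 14x³ + 21x². Remainder: −27x⁴ − 18x³ − 11x² − 38x − 33.
Step 3: lead(−27x⁴ − 18x³ − 11x² − 38x − 33) ÷ lead(D) = −27x⁴ ÷ 3x³ = −9x. Subtract (−9x)·D = −27x⁴ + 9x³ − 18x² − 27x. Remainder: −27x³ + 7x² − 11x − 33.
Step 4: lead(−27x³ + 7x² − 11x − 33) ÷ lead(D) = −27x³ ÷ 3x³ = −9. Subtract (−9)·D = −27x³ + 9x² − 18x − 27. Remainder: −2x² + 7x − 6.

R(x) = −2x² + 7x − 6, so D(x) is not a factor of P(x). no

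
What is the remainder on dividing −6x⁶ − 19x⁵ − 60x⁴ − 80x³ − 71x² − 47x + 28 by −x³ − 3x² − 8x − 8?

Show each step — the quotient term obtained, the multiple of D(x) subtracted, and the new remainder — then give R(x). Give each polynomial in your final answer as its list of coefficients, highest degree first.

R = [1, 4]

Step 1: lead(−6x⁶ − 19x⁵ − 60x⁴ − 80x³ − 71x² − 47x + 28) ÷ lead(D) = −6x⁶ ÷ −x³ = 6x³. Subtract (6x³)·D = −6x⁶ − 18x⁵ − 48x⁴ − 48x³. Remainder: −x⁵ − 12x⁴ − 32x³ − 71x² − 47x + 28.
Step 2: lead(−x⁵ − 12x⁴ − 32x³ − 71x² − 47x + 28) ÷ lead(D) = −x⁵ ÷ −x³ = x². Subtract (x²)·D = −x⁵ − 3x⁴ − 8x³ − 8x². Remainder: −9x⁴ − 24x³ − 63x² − 47x + 28.
Step 3: lead(−9x⁴ − 24x³ − 63x² − 47x + 28) ÷ lead(D) = −9x⁴ ÷ −x³ = 9x. Subtract (9x)·D = −9x⁴ − 27x³ − 72x² − 72x. Remainder: 3x³ + 9x² + 25x + 28.
Step 4: lead(3x³ + 9x² + 25x + 28) ÷ lead(D) = 3x³ ÷ −x³ = −3. Subtract (−3)·D = 3x³ + 9x² + 24x + 24. Remainder: x + 4.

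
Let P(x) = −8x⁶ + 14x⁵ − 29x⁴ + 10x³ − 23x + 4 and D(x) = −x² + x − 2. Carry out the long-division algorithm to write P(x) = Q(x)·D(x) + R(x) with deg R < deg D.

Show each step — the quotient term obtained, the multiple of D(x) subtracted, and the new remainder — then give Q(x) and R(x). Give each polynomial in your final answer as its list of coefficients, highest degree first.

Q = [8, -6, 7, 9, -5]; R = [-6]

Step 1: lead(−8x⁶ + 14x⁵ − 29x⁴ + 10x³ − 23x + 4) ÷ lead(D) = −8x⁶ ÷ −x² = 8x⁴. Subtract (8x⁴)·D = −8x⁶ + 8x⁵ − 16x⁴. Remainder: 6x⁵ − 13x⁴ + 10x³ − 23x + 4.
Step 2: lead(6x⁵ − 13x⁴ + 10x³ − 23x + 4) ÷ lead(D) = 6x⁵ ÷ −x² = −6x³. Subtract (−6x³)·D = 6x⁵ − 6x⁴ + 12x³. Remainder: −7x⁴ − 2x³ − 23x + 4.
Step 3: lead(−7x⁴ − 2x³ − 23x + 4) ÷ lead(D) = −7x⁴ ÷ −x² = 7x². Subtract (7x²)·D = −7x⁴ + 7x³ − 14x². Remainder: −9x³ + 14x² − 23x + 4.
Step 4: lead(−9x³ + 14x² − 23x + 4) ÷ lead(D) = −9x³ ÷ −x² = 9x. Subtract (9x)·D = −9x³ + 9x² − 18x. Remainder: 5x² − 5x + 4.
Step 5: lead(5x² − 5x + 4) ÷ lead(D) = 5x² ÷ −x² = −5. Subtract (−5)·D = 5x² − 5x + 10. Remainder: −6.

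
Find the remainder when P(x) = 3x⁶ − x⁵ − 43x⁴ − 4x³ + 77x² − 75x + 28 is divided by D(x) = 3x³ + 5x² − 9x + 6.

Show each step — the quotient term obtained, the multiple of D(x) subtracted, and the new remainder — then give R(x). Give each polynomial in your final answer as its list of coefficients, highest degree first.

R = [-3, 9, 4]

Step 1: lead(3x⁶ − x⁵ − 43x⁴ − 4x³ + 77x² − 75x + 28) ÷ lead(D) = 3x⁶ ÷ 3x³ = x³. Subtract (x³)·D = 3x⁶ + 5x⁵ − 9x⁴ + 6x³. Remainder: −6x⁵ − 34x⁴ − 10x³ + 77x² − 75x + 28.
Step 2: lead(−6x⁵ − 34x⁴ − 10x³ + 77x² − 75x + 28) ÷ lead(D) = −6x⁵ ÷ 3x³ = −2x². Subtract (−2x²)·D = −6x⁵ − 10x⁴ + 18x³ − 12x². Remainder: −24x⁴ − 28x³ + 89x² − 75x + 28.
Step 3: lead(−24x⁴ − 28x³ + 89x² − 75x + 28) ÷ lead(D) = −24x⁴ ÷ 3x³ = −8x. Subtract (−8x)·D = −24x⁴ − 40x³ + 72x² − 48x. Remainder: 12x³ + 17x² − 27x + 28.
Step 4: lead(12x³ + 17x² − 27x + 28) ÷ lead(D) = 12x³ ÷ 3x³ = 4. Subtract (4)·D = 12x³ + 20x² − 36x + 24. Remainder: −3x² + 9x + 4.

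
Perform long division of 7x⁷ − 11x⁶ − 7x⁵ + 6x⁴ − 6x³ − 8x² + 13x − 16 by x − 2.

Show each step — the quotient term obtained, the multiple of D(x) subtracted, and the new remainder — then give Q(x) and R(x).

Step 1: lead(7x⁷ − 11x⁶ − 7x⁵ + 6x⁴ − 6x³ − 8x² + 13x − 16) ÷ lead(D) = 7x⁷ ÷ x = 7x⁶. Subtract (7x⁶)·D = 7x⁷ − 14x⁶. Remainder: 3x⁶ − 7x⁵ + 6x⁴ − 6x³ − 8x² + 13x − 16.
Step 2: lead(3x⁶ − 7x⁵ + 6x⁴ − 6x³ − 8x² + 13x − 16) ÷ lead(D) = 3x⁶ ÷ x = 3x⁵. Subtract (3x⁵)·D = 3x⁶ − 6x⁵. Remainder: −x⁵ + 6x⁴ − 6x³ − 8x² + 13x − 16.
Step 3: lead(−x⁵ + 6x⁴ − 6x³ − 8x² + 13x − 16) ÷ lead(D) = −x⁵ ÷ x = −x⁴. Subtract (−x⁴)·D = −x⁵ + 2x⁴. Remainder: 4x⁴ − 6x³ − 8x² + 13x − 16.
Step 4: lead(4x⁴ − 6x³ − 8x² + 13x − 16) ÷ lead(D) = 4x⁴ ÷ x = 4x³. Subtract (4x³)·D = 4x⁴ − 8x³. Remainder: 2x³ − 8x² + 13x − 16.
Step 5: lead(2x³ − 8x² + 13x − 16) ÷ lead(D) = 2x³ ÷ x = 2x². Subtract (2x²)·D = 2x³ − 4x². Remainder: −4x² + 13x − 16.
Step 6: lead(−4x² + 13x − 16) ÷ lead(D) = −4x² ÷ x = −4x. Subtract (−4x)·D = −4x² + 8x. Remainder: 5x − 16.
Step 7: lead(5x − 16) ÷ lead(D) = 5x ÷ x = 5. Subtract (5)·D = 5x − 10. Remainder: −6.

Q(x) = 7x⁶ + 3x⁵ − x⁴ + 4x³ + 2x² − 4x + 5; R(x) = −6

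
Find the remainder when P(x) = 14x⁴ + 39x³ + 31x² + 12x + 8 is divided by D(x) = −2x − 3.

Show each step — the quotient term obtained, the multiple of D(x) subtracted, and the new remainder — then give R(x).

R(x) = −1

Step 1: lead(14x⁴ + 39x³ + 31x² + 12x + 8) ÷ lead(D) = 14x⁴ ÷ −2x = −7x³. Subtract (−7x³)·D = 14x⁴ + 21x³. Remainder: 18x³ + 31x² + 12x + 8.
Step 2: lead(18x³ + 31x² + 12x + 8) ÷ lead(D) = 18x³ ÷ −2x = −9x². Subtract (−9x²)·D = 18x³ + 27x². Remainder: 4x² + 12x + 8.
Step 3: lead(4x² + 12x + 8) ÷ lead(D) = 4x² ÷ −2x = −2x. Subtract (−2x)·D = 4x² + 6x. Remainder: 6x + 8.
Step 4: lead(6x + 8) ÷ lead(D) = 6x ÷ −2x = −3. Subtract (−3)·D = 6x + 9. Remainder: −1.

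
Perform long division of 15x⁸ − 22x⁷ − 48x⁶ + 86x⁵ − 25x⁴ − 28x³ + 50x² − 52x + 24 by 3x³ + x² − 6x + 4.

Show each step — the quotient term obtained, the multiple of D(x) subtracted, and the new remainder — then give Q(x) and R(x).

Step 1: lead(15x⁸ − 22x⁷ − 48x⁶ + 86x⁵ − 25x⁴ − 28x³ + 50x² − 52x + 24) ÷ lead(D) = 15x⁸ ÷ 3x³ = 5x⁵. Subtract (5x⁵)·D = 15x⁸ + 5x⁷ − 30x⁶ + 20x⁵. Remainder: −27x⁷ − 18x⁶ + 66x⁵ − 25x⁴ − 28x³ + 50x² − 52x + 24.
Step 2: lead(−27x⁷ − 18x⁶ + 66x⁵ − 25x⁴ − 28x³ + 50x² − 52x + 24) ÷ lead(D) = −27x⁷ ÷ 3x³ = −9x⁴. Subtract (−9x⁴)·D = −27x⁷ − 9x⁶ + 54x⁵ − 36x⁴. Remainder: −9x⁶ + 12x⁵ + 11x⁴ − 28x³ + 50x² − 52x + 24.
Step 3: lead(−9x⁶ + 12x⁵ + 11x⁴ − 28x³ + 50x² − 52x + 24) ÷ lead(D) = −9x⁶ ÷ 3x³ = −3x³. Subtract (−3x³)·D = −9x⁶ − 3x⁵ + 18x⁴ − 12x³. Remainder: 15x⁵ − 7x⁴ − 16x³ + 50x² − 52x + 24.
Step 4: lead(15x⁵ − 7x⁴ − 16x³ + 50x² − 52x + 24) ÷ lead(D) = 15x⁵ ÷ 3x³ = 5x². Subtract (5x²)·D = 15x⁵ + 5x⁴ − 30x³ + 20x². Remainder: −12x⁴ + 14x³ + 30x² − 52x + 24.
Step 5: lead(−12x⁴ + 14x³ + 30x² − 52x + 24) ÷ lead(D) = −12x⁴ ÷ 3x³ = −4x. Subtract (−4x)·D = −12x⁴ − 4x³ + 24x² − 16x. Remainder: 18x³ + 6x² − 36x + 24.
Step 6: lead(18x³ + 6x² − 36x + 24) ÷ lead(D) = 18x³ ÷ 3x³ = 6. Subtract (6)·D = 18x³ + 6x² − 36x + 24. Remainder: 0.

Q(x) = 5x⁵ − 9x⁴ − 3x³ + 5x² − 4x + 6; R(x) = 0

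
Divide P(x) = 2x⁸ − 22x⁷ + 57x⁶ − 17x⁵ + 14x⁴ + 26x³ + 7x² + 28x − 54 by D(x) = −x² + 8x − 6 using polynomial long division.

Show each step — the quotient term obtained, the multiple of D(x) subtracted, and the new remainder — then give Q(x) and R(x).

Step 1: lead(2x⁸ − 22x⁷ + 57x⁶ − 17x⁵ + 14x⁴ + 26x³ + 7x² + 28x − 54) ÷ lead(D) = 2x⁸ ÷ −x² = −2x⁶. Subtract (−2x⁶)·D = 2x⁸ − 16x⁷ + 12x⁶. Remainder: −6x⁷ + 45x⁶ − 17x⁵ + 14x⁴ + 26x³ + 7x² + 28x − 54.
Step 2: lead(−6x⁷ + 45x⁶ − 17x⁵ + 14x⁴ + 26x³ + 7x² + 28x − 54) ÷ lead(D) = −6x⁷ ÷ −x² = 6x⁵. Subtract (6x⁵)·D = −6x⁷ + 48x⁶ − 36x⁵. Remainder: −3x⁶ + 19x⁵ + 14x⁴ + 26x³ + 7x² + 28x − 54.
Step 3: lead(−3x⁶ + 19x⁵ + 14x⁴ + 26x³ + 7x² + 28x − 54) ÷ lead(D) = −3x⁶ ÷ −x² = 3x⁴. Subtract (3x⁴)·D = −3x⁶ + 24x⁵ − 18x⁴. Remainder: −5x⁵ + 32x⁴ + 26x³ + 7x² + 28x − 54.
Step 4: lead(−5x⁵ + 32x⁴ + 26x³ + 7x² + 28x − 54) ÷ lead(D) = −5x⁵ ÷ −x² = 5x³. Subtract (5x³)·D = −5x⁵ + 40x⁴ − 30x³. Remainder: −8x⁴ + 56x³ + 7x² + 28x − 54.
Step 5: lead(−8x⁴ + 56x³ + 7x² + 28x − 54) ÷ lead(D) = −8x⁴ ÷ −x² = 8x². Subtract (8x²)·D = −8x⁴ + 64x³ − 48x². Remainder: −8x³ + 55x² + 28x − 54.
Step 6: lead(−8x³ + 55x² + 28x − 54) ÷ lead(D) = −8x³ ÷ −x² = 8x. Subtract (8x)·D = −8x³ + 64x² − 48x. Remainder: −9x² + 76x − 54.
Step 7: lead(−9x² + 76x − 54) ÷ lead(D) = −9x² ÷ −x² = 9. Subtract (9)·D = −9x² + 72x − 54. Remainder: 4x.

Q(x) = −2x⁶ + 6x⁵ + 3x⁴ + 5x³ + 8x² + 8x + 9; R(x) = 4x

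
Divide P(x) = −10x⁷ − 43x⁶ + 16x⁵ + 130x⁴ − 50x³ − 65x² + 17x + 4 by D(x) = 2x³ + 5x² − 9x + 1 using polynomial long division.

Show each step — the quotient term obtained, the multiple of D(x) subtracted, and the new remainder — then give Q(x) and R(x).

Q(x) = −5x⁴ − 9x³ + 8x² + 7x − 2; R(x) = −8x + 6

Step 1: lead(−10x⁷ − 43x⁶ + 16x⁵ + 130x⁴ − 50x³ − 65x² + 17x + 4) ÷ lead(D) = −10x⁷ ÷ 2x³ = −5x⁴. Subtract (−5x⁴)·D = −10x⁷ − 25x⁶ + 45x⁵ − 5x⁴. Remainder: −18x⁶ − 29x⁵ + 135x⁴ − 50x³ − 65x² + 17x + 4.
Step 2: lead(−18x⁶ − 29x⁵ + 135x⁴ − 50x³ − 65x² + 17x + 4) ÷ lead(D) = −18x⁶ ÷ 2x³ = −9x³. Subtract (−9x³)·D = −18x⁶ − 45x⁵ + 81x⁴ − 9x³. Remainder: 16x⁵ + 54x⁴ − 41x³ − 65x² + 17x + 4.
Step 3: lead(16x⁵ + 54x⁴ − 41x³ − 65x² + 17x + 4) ÷ lead(D) = 16x⁵ ÷ 2x³ = 8x². Subtract (8x²)·D = 16x⁵ + 40x⁴ − 72x³ + 8x². Remainder: 14x⁴ + 31x³ − 73x² + 17x + 4.
Step 4: lead(14x⁴ + 31x³ − 73x² + 17x + 4) ÷ lead(D) = 14x⁴ ÷ 2x³ = 7x. Subtract (7x)·D = 14x⁴ + 35x³ − 63x² + 7x. Remainder: −4x³ − 10x² + 10x + 4.
Step 5: lead(−4x³ − 10x² + 10x + 4) ÷ lead(D) = −4x³ ÷ 2x³ = −2. Subtract (−2)·D = −4x³ − 10x² + 18x − 2. Remainder: −8x + 6.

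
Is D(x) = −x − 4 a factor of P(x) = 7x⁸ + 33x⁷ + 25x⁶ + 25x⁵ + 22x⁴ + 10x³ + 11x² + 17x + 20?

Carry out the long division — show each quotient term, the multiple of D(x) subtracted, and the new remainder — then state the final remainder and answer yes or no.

Step 1: lead(7x⁸ + 33x⁷ + 25x⁶ + 25x⁵ + 22x⁴ + 10x³ + 11x² + 17x + 20) ÷ lead(D) = 7x⁸ ÷ −x = −7x⁷. Subtract (−7x⁷)·D = 7x⁸ + 28x⁷. Remainder: 5x⁷ + 25x⁶ + 25x⁵ + 22x⁴ + 10x³ + 11x² + 17x + 20.
Step 2: lead(5x⁷ + 25x⁶ + 25x⁵ + 22x⁴ + 10x³ + 11x² + 17x + 20) ÷ lead(D) = 5x⁷ ÷ −x = −5x⁶. Subtract (−5x⁶)·D = 5x⁷ + 20x⁶. Remainder: 5x⁶ + 25x⁵ + 22x⁴ + 10x³ + 11x² + 17x + 20.
Step 3: lead(5x⁶ + 25x⁵ + 22x⁴ + 10x³ + 11x² + 17x + 20) ÷ lead(D) = 5x⁶ ÷ −x = −5x⁵. Subtract (−5x⁵)·D = 5x⁶ + 20x⁵. Remainder: 5x⁵ + 22x⁴ + 10x³ + 11x² + 17x + 20.
Step 4: lead(5x⁵ + 22x⁴ + 10x³ + 11x² + 17x + 20) ÷ lead(D) = 5x⁵ ÷ −x = −5x⁴. Subtract (−5x⁴)·D = 5x⁵ + 20x⁴. Remainder: 2x⁴ + 10x³ + 11x² + 17x + 20.
Step 5: lead(2x⁴ + 10x³ + 11x² + 17x + 20) ÷ lead(D) = 2x⁴ ÷ −x = −2x³. Subtract (−2x³)·D = 2x⁴ + 8x³. Remainder: 2x³ + 11x² + 17x + 20.
Step 6: lead(2x³ + 11x² + 17x + 20) ÷ lead(D) = 2x³ ÷ −x = −2x². Subtract (−2x²)·D = 2x³ + 8x². Remainder: 3x² + 17x + 20.
Step 7: lead(3x² + 17x + 20) ÷ lead(D) = 3x² ÷ −x = −3x. Subtract (−3x)·D = 3x² + 12x. Remainder: 5x + 20.
Step 8: lead(5x + 20) ÷ lead(D) = 5x ÷ −x = −5. Subtract (−5)·D = 5x + 20. Remainder: 0.

R(x) = 0, so D(x) is a factor of P(x). yes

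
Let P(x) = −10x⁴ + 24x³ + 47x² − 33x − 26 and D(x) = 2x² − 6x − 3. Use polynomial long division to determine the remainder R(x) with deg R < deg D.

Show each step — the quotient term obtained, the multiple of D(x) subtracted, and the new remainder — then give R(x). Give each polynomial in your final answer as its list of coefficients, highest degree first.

Step 1: lead(−10x⁴ + 24x³ + 47x² − 33x − 26) ÷ lead(D) = −10x⁴ ÷ 2x² = −5x². Subtract (−5x²)·D = −10x⁴ + 30x³ + 15x². Remainder: −6x³ + 32x² − 33x − 26.
Step 2: lead(−6x³ + 32x² − 33x − 26) ÷ lead(D) = −6x³ ÷ 2x² = −3x. Subtract (−3x)·D = −6x³ + 18x² + 9x. Remainder: 14x² − 42x − 26.
Step 3: lead(14x² − 42x − 26) ÷ lead(D) = 14x² ÷ 2x² = 7. Subtract (7)·D = 14x² − 42x − 21. Remainder: −5.

R = [-5]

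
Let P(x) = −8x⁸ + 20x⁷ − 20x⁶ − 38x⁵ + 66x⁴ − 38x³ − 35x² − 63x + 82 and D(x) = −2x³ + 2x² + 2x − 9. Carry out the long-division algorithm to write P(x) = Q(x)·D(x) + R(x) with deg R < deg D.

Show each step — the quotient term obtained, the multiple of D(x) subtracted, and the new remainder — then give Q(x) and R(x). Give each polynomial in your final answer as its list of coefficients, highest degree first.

Step 1: lead(−8x⁸ + 20x⁷ − 20x⁶ − 38x⁵ + 66x⁴ − 38x³ − 35x² − 63x + 82) ÷ lead(D) = −8x⁸ ÷ −2x³ = 4x⁵. Subtract (4x⁵)·D = −8x⁸ + 8x⁷ + 8x⁶ − 36x⁵. Remainder: 12x⁷ − 28x⁶ − 2x⁵ + 66x⁴ − 38x³ − 35x² − 63x + 82.
Step 2: lead(12x⁷ − 28x⁶ − 2x⁵ + 66x⁴ − 38x³ − 35x² − 63x + 82) ÷ lead(D) = 12x⁷ ÷ −2x³ = −6x⁴. Subtract (−6x⁴)·D = 12x⁷ − 12x⁶ − 12x⁵ + 54x⁴. Remainder: −16x⁶ + 10x⁵ + 12x⁴ − 38x³ − 35x² − 63x + 82.
Step 3: lead(−16x⁶ + 10x⁵ + 12x⁴ − 38x³ − 35x² − 63x + 82) ÷ lead(D) = −16x⁶ ÷ −2x³ = 8x³. Subtract (8x³)·D = −16x⁶ + 16x⁵ + 16x⁴ − 72x³. Remainder: −6x⁵ − 4x⁴ + 34x³ − 35x² − 63x + 82.
Step 4: lead(−6x⁵ − 4x⁴ + 34x³ − 35x² − 63x + 82) ÷ lead(D) = −6x⁵ ÷ −2x³ = 3x². Subtract (3x²)·D = −6x⁵ + 6x⁴ + 6x³ − 27x². Remainder: −10x⁴ + 28x³ − 8x² − 63x + 82.
Step 5: lead(−10x⁴ + 28x³ − 8x² − 63x + 82) ÷ lead(D) = −10x⁴ ÷ −2x³ = 5x. Subtract (5x)·D = −10x⁴ + 10x³ + 10x² − 45x. Remainder: 18x³ − 18x² − 18x + 82.
Step 6: lead(18x³ − 18x² − 18x + 82) ÷ lead(D) = 18x³ ÷ −2x³ = −9. Subtract (−9)·D = 18x³ − 18x² − 18x + 81. Remainder: 1.

Q = [4, -6, 8, 3, 5, -9]; R = [1]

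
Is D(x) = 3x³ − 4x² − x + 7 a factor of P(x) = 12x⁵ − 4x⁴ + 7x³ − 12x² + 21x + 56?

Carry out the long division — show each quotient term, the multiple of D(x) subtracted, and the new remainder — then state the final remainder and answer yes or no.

R(x) = 2x − 7, so D(x) is not a factor of P(x). no

Step 1: lead(12x⁵ − 4x⁴ + 7x³ − 12x² + 21x + 56) ÷ lead(D) = 12x⁵ ÷ 3x³ = 4x². Subtract (4x²)·D = 12x⁵ − 16x⁴ − 4x³ + 28x². Remainder: 12x⁴ + 11x³ − 40x² + 21x + 56.
Step 2: lead(12x⁴ + 11x³ − 40x² + 21x + 56) ÷ lead(D) = 12x⁴ ÷ 3x³ = 4x. Subtract (4x)·D = 12x⁴ − 16x³ − 4x² + 28x. Remainder: 27x³ − 36x² − 7x + 56.
Step 3: lead(27x³ − 36x² − 7x + 56) ÷ lead(D) = 27x³ ÷ 3x³ = 9. Subtract (9)·D = 27x³ − 36x² − 9x + 63. Remainder: 2x − 7.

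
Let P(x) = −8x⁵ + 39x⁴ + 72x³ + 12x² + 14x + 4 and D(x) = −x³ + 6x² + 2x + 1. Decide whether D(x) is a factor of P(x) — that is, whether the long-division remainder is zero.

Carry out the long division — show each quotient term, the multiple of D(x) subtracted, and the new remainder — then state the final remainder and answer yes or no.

R(x) = −2x² + 9x + 6, so D(x) is not a factor of P(x). no

Step 1: lead(−8x⁵ + 39x⁴ + 72x³ + 12x² + 14x + 4) ÷ lead(D) = −8x⁵ ÷ −x³ = 8x². Subtract (8x²)·D = −8x⁵ + 48x⁴ + 16x³ + 8x². Remainder: −9x⁴ + 56x³ + 4x² + 14x + 4.
Step 2: lead(−9x⁴ + 56x³ + 4x² + 14x + 4) ÷ lead(D) = −9x⁴ ÷ −x³ = 9x. Subtract (9x)·D = −9x⁴ + 54x³ + 18x² + 9x. Remainder: 2x³ − 14x² + 5x + 4.
Step 3: lead(2x³ − 14x² + 5x + 4) ÷ lead(D) = 2x³ ÷ −x³ = −2. Subtract (−2)·D = 2x³ − 12x² − 4x − 2. Remainder: −2x² + 9x + 6.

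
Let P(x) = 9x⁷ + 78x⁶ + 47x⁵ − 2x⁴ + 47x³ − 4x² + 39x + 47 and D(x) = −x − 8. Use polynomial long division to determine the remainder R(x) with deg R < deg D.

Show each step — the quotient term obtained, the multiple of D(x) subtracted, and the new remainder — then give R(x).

Step 1: lead(9x⁷ + 78x⁶ + 47x⁵ − 2x⁴ + 47x³ − 4x² + 39x + 47) ÷ lead(D) = 9x⁷ ÷ −x = −9x⁶. Subtract (−9x⁶)·D = 9x⁷ + 72x⁶. Remainder: 6x⁶ + 47x⁵ − 2x⁴ + 47x³ − 4x² + 39x + 47.
Step 2: lead(6x⁶ + 47x⁵ − 2x⁴ + 47x³ − 4x² + 39x + 47) ÷ lead(D) = 6x⁶ ÷ −x = −6x⁵. Subtract (−6x⁵)·D = 6x⁶ + 48x⁵. Remainder: −x⁵ − 2x⁴ + 47x³ − 4x² + 39x + 47.
Step 3: lead(−x⁵ − 2x⁴ + 47x³ − 4x² + 39x + 47) ÷ lead(D) = −x⁵ ÷ −x = x⁴. Subtract (x⁴)·D = −x⁵ − 8x⁴. Remainder: 6x⁴ + 47x³ − 4x² + 39x + 47.
Step 4: lead(6x⁴ + 47x³ − 4x² + 39x + 47) ÷ lead(D) = 6x⁴ ÷ −x = −6x³. Subtract (−6x³)·D = 6x⁴ + 48x³. Remainder: −x³ − 4x² + 39x + 47.
Step 5: lead(−x³ − 4x² + 39x + 47) ÷ lead(D) = −x³ ÷ −x = x². Subtract (x²)·D = −x³ − 8x². Remainder: 4x² + 39x + 47.
Step 6: lead(4x² + 39x + 47) ÷ lead(D) = 4x² ÷ −x = −4x. Subtract (−4x)·D = 4x² + 32x. Remainder: 7x + 47.
Step 7: lead(7x + 47) ÷ lead(D) = 7x ÷ −x = −7. Subtract (−7)·D = 7x + 56. Remainder: −9.

R(x) = −9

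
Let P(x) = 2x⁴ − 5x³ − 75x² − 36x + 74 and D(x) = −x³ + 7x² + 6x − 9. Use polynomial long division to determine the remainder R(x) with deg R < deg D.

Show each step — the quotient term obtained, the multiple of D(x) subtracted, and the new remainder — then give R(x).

Step 1: lead(2x⁴ − 5x³ − 75x² − 36x + 74) ÷ lead(D) = 2x⁴ ÷ −x³ = −2x. Subtract (−2x)·D = 2x⁴ − 14x³ − 12x² + 18x. Remainder: 9x³ − 63x² − 54x + 74.
Step 2: lead(9x³ − 63x² − 54x + 74) ÷ lead(D) = 9x³ ÷ −x³ = −9. Subtract (−9)·D = 9x³ − 63x² − 54x + 81. Remainder: −7.

R(x) = −7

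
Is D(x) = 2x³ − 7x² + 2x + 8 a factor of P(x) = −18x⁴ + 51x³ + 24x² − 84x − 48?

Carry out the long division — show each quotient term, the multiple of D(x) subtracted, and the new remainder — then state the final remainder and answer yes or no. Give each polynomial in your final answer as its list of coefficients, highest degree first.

R = [0], so D(x) is a factor of P(x). yes

Step 1: lead(−18x⁴ + 51x³ + 24x² − 84x − 48) ÷ lead(D) = −18x⁴ ÷ 2x³ = −9x. Subtract (−9x)·D = −18x⁴ + 63x³ − 18x² − 72x. Remainder: −12x³ + 42x² − 12x − 48.
Step 2: lead(−12x³ + 42x² − 12x − 48) ÷ lead(D) = −12x³ ÷ 2x³ = −6. Subtract (−6)·D = −12x³ + 42x² − 12x − 48. Remainder: 0.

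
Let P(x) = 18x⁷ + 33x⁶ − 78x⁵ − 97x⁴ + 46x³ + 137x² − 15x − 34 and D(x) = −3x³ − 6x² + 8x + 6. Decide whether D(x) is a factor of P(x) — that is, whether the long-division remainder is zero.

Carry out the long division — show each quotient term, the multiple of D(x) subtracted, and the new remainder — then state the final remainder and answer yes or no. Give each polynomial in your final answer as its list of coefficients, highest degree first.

Step 1: lead(18x⁷ + 33x⁶ − 78x⁵ − 97x⁴ + 46x³ + 137x² − 15x − 34) ÷ lead(D) = 18x⁷ ÷ −3x³ = −6x⁴. Subtract (−6x⁴)·D = 18x⁷ + 36x⁶ − 48x⁵ − 36x⁴. Remainder: −3x⁶ − 30x⁵ − 61x⁴ + 46x³ + 137x² − 15x − 34.
Step 2: lead(−3x⁶ − 30x⁵ − 61x⁴ + 46x³ + 137x² − 15x − 34) ÷ lead(D) = −3x⁶ ÷ −3x³ = x³. Subtract (x³)·D = −3x⁶ − 6x⁵ + 8x⁴ + 6x³. Remainder: −24x⁵ − 69x⁴ + 40x³ + 137x² − 15x − 34.
Step 3: lead(−24x⁵ − 69x⁴ + 40x³ + 137x² − 15x − 34) ÷ lead(D) = −24x⁵ ÷ −3x³ = 8x². Subtract (8x²)·D = −24x⁵ − 48x⁴ + 64x³ + 48x². Remainder: −21x⁴ − 24x³ + 89x² − 15x − 34.
Step 4: lead(−21x⁴ − 24x³ + 89x² − 15x − 34) ÷ lead(D) = −21x⁴ ÷ −3x³ = 7x. Subtract (7x)·D = −21x⁴ − 42x³ + 56x² + 42x. Remainder: 18x³ + 33x² − 57x − 34.
Step 5: lead(18x³ + 33x² − 57x − 34) ÷ lead(D) = 18x³ ÷ −3x³ = −6. Subtract (−6)·D = 18x³ + 36x² − 48x − 36. Remainder: −3x² − 9x + 2.

R = [-3, -9, 2], so D(x) is not a factor of P(x). no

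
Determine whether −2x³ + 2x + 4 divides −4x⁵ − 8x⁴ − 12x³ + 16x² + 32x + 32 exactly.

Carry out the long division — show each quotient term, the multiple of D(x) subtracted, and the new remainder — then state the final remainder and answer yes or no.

Step 1: lead(−4x⁵ − 8x⁴ − 12x³ + 16x² + 32x + 32) ÷ lead(D) = −4x⁵ ÷ −2x³ = 2x². Subtract (2x²)·D = −4x⁵ + 4x³ + 8x². Remainder: −8x⁴ − 16x³ + 8x² + 32x + 32.
Step 2: lead(−8x⁴ − 16x³ + 8x² + 32x + 32) ÷ lead(D) = −8x⁴ ÷ −2x³ = 4x. Subtract (4x)·D = −8x⁴ + 8x² + 16x. Remainder: −16x³ + 16x + 32.
Step 3: lead(−16x³ + 16x + 32) ÷ lead(D) = −16x³ ÷ −2x³ = 8. Subtract (8)·D = −16x³ + 16x + 32. Remainder: 0.

R(x) = 0, so D(x) is a factor of P(x). yes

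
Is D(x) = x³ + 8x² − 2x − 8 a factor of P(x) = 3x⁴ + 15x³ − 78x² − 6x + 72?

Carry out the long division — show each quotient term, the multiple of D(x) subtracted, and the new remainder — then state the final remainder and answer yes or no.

R(x) = 0, so D(x) is a factor of P(x). yes

Step 1: lead(3x⁴ + 15x³ − 78x² − 6x + 72) ÷ lead(D) = 3x⁴ ÷ x³ = 3x. Subtract (3x)·D = 3x⁴ + 24x³ − 6x² − 24x. Remainder: −9x³ − 72x² + 18x + 72.
Step 2: lead(−9x³ − 72x² + 18x + 72) ÷ lead(D) = −9x³ ÷ x³ = −9. Subtract (−9)·D = −9x³ − 72x² + 18x + 72. Remainder: 0.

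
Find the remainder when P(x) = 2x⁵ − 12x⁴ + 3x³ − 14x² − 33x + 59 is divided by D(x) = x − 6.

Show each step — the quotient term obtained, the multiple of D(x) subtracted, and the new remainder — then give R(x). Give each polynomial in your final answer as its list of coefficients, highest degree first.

R = [5]

Step 1: lead(2x⁵ − 12x⁴ + 3x³ − 14x² − 33x + 59) ÷ lead(D) = 2x⁵ ÷ x = 2x⁴. Subtract (2x⁴)·D = 2x⁵ − 12x⁴. Remainder: 3x³ − 14x² − 33x + 59.
Step 2: lead(3x³ − 14x² − 33x + 59) ÷ lead(D) = 3x³ ÷ x = 3x². Subtract (3x²)·D = 3x³ − 18x². Remainder: 4x² − 33x + 59.
Step 3: lead(4x² − 33x + 59) ÷ lead(D) = 4x² ÷ x = 4x. Subtract (4x)·D = 4x² − 24x. Remainder: −9x + 59.
Step 4: lead(−9x + 59) ÷ lead(D) = −9x ÷ x = −9. Subtract (−9)·D = −9x + 54. Remainder: 5.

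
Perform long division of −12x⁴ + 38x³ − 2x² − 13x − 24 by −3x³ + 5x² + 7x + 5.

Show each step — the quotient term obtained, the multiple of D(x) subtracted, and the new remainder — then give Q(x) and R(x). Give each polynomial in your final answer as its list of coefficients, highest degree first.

Q = [4, -6]; R = [9, 6]

Step 1: lead(−12x⁴ + 38x³ − 2x² − 13x − 24) ÷ lead(D) = −12x⁴ ÷ −3x³ = 4x. Subtract (4x)·D = −12x⁴ + 20x³ + 28x² + 20x. Remainder: 18x³ − 30x² − 33x − 24.
Step 2: lead(18x³ − 30x² − 33x − 24) ÷ lead(D) = 18x³ ÷ −3x³ = −6. Subtract (−6)·D = 18x³ − 30x² − 42x − 30. Remainder: 9x + 6.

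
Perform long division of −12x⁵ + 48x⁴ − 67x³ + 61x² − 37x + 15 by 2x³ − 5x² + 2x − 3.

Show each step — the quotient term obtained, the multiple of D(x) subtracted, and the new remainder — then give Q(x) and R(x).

Step 1: lead(−12x⁵ + 48x⁴ − 67x³ + 61x² − 37x + 15) ÷ lead(D) = −12x⁵ ÷ 2x³ = −6x². Subtract (−6x²)·D = −12x⁵ + 30x⁴ − 12x³ + 18x². Remainder: 18x⁴ − 55x³ + 43x² − 37x + 15.
Step 2: lead(18x⁴ − 55x³ + 43x² − 37x + 15) ÷ lead(D) = 18x⁴ ÷ 2x³ = 9x. Subtract (9x)·D = 18x⁴ − 45x³ + 18x² − 27x. Remainder: −10x³ + 25x² − 10x + 15.
Step 3: lead(−10x³ + 25x² − 10x + 15) ÷ lead(D) = −10x³ ÷ 2x³ = −5. Subtract (−5)·D = −10x³ + 25x² − 10x + 15. Remainder: 0.

Q(x) = −6x² + 9x − 5; R(x) = 0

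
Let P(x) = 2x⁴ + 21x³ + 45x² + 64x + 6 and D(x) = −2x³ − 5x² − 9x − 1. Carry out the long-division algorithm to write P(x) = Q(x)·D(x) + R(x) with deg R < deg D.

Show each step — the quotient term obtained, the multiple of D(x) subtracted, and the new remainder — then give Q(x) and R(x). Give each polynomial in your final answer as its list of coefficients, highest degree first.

Q = [-1, -8]; R = [-4, -9, -2]

Step 1: lead(2x⁴ + 21x³ + 45x² + 64x + 6) ÷ lead(D) = 2x⁴ ÷ −2x³ = −x. Subtract (−x)·D = 2x⁴ + 5x³ + 9x² + x. Remainder: 16x³ + 36x² + 63x + 6.
Step 2: lead(16x³ + 36x² + 63x + 6) ÷ lead(D) = 16x³ ÷ −2x³ = −8. Subtract (−8)·D = 16x³ + 40x² + 72x + 8. Remainder: −4x² − 9x − 2.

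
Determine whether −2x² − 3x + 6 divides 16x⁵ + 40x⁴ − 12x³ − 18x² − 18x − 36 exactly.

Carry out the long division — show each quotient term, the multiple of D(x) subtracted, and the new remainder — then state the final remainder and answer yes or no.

Step 1: lead(16x⁵ + 40x⁴ − 12x³ − 18x² − 18x − 36) ÷ lead(D) = 16x⁵ ÷ −2x² = −8x³. Subtract (−8x³)·D = 16x⁵ + 24x⁴ − 48x³. Remainder: 16x⁴ + 36x³ − 18x² − 18x − 36.
Step 2: lead(16x⁴ + 36x³ − 18x² − 18x − 36) ÷ lead(D) = 16x⁴ ÷ −2x² = −8x². Subtract (−8x²)·D = 16x⁴ + 24x³ − 48x². Remainder: 12x³ + 30x² − 18x − 36.
Step 3: lead(12x³ + 30x² − 18x − 36) ÷ lead(D) = 12x³ ÷ −2x² = −6x. Subtract (−6x)·D = 12x³ + 18x² − 36x. Remainder: 12x² + 18x − 36.
Step 4: lead(12x² + 18x − 36) ÷ lead(D) = 12x² ÷ −2x² = −6. Subtract (−6)·D = 12x² + 18x − 36. Remainder: 0.

R(x) = 0, so D(x) is a factor of P(x). yes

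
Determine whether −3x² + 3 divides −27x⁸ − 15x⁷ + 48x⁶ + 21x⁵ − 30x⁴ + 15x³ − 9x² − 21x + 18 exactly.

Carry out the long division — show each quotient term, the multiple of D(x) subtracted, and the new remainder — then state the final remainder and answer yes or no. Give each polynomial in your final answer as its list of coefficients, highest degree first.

Step 1: lead(−27x⁸ − 15x⁷ + 48x⁶ + 21x⁵ − 30x⁴ + 15x³ − 9x² − 21x + 18) ÷ lead(D) = −27x⁸ ÷ −3x² = 9x⁶. Subtract (9x⁶)·D = −27x⁸ + 27x⁶. Remainder: −15x⁷ + 21x⁶ + 21x⁵ − 30x⁴ + 15x³ − 9x² − 21x + 18.
Step 2: lead(−15x⁷ + 21x⁶ + 21x⁵ − 30x⁴ + 15x³ − 9x² − 21x + 18) ÷ lead(D) = −15x⁷ ÷ −3x² = 5x⁵. Subtract (5x⁵)·D = −15x⁷ + 15x⁵. Remainder: 21x⁶ + 6x⁵ − 30x⁴ + 15x³ − 9x² − 21x + 18.
Step 3: lead(21x⁶ + 6x⁵ − 30x⁴ + 15x³ − 9x² − 21x + 18) ÷ lead(D) = 21x⁶ ÷ −3x² = −7x⁴. Subtract (−7x⁴)·D = 21x⁶ − 21x⁴. Remainder: 6x⁵ − 9x⁴ + 15x³ − 9x² − 21x + 18.
Step 4: lead(6x⁵ − 9x⁴ + 15x³ − 9x² − 21x + 18) ÷ lead(D) = 6x⁵ ÷ −3x² = −2x³. Subtract (−2x³)·D = 6x⁵ − 6x³. Remainder: −9x⁴ + 21x³ − 9x² − 21x + 18.
Step 5: lead(−9x⁴ + 21x³ − 9x² − 21x + 18) ÷ lead(D) = −9x⁴ ÷ −3x² = 3x². Subtract (3x²)·D = −9x⁴ + 9x². Remainder: 21x³ − 18x² − 21x + 18.
Step 6: lead(21x³ − 18x² − 21x + 18) ÷ lead(D) = 21x³ ÷ −3x² = −7x. Subtract (−7x)·D = 21x³ − 21x. Remainder: −18x² + 18.
Step 7: lead(−18x² + 18) ÷ lead(D) = −18x² ÷ −3x² = 6. Subtract (6)·D = −18x² + 18. Remainder: 0.

R = [0], so D(x) is a factor of P(x). yes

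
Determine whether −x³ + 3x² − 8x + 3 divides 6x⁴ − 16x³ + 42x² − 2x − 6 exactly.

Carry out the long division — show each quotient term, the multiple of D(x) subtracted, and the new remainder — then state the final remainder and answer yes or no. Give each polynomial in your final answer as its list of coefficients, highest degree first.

R = [0], so D(x) is a factor of P(x). yes

Step 1: lead(6x⁴ − 16x³ + 42x² − 2x − 6) ÷ lead(D) = 6x⁴ ÷ −x³ = −6x. Subtract (−6x)·D = 6x⁴ − 18x³ + 48x² − 18x. Remainder: 2x³ − 6x² + 16x − 6.
Step 2: lead(2x³ − 6x² + 16x − 6) ÷ lead(D) = 2x³ ÷ −x³ = −2. Subtract (−2)·D = 2x³ − 6x² + 16x − 6. Remainder: 0.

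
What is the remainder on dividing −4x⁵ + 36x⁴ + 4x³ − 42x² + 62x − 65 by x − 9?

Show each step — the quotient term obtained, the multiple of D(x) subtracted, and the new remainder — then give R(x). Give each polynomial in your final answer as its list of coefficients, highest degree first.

Step 1: lead(−4x⁵ + 36x⁴ + 4x³ − 42x² + 62x − 65) ÷ lead(D) = −4x⁵ ÷ x = −4x⁴. Subtract (−4x⁴)·D = −4x⁵ + 36x⁴. Remainder: 4x³ − 42x² + 62x − 65.
Step 2: lead(4x³ − 42x² + 62x − 65) ÷ lead(D) = 4x³ ÷ x = 4x². Subtract (4x²)·D = 4x³ − 36x². Remainder: −6x² + 62x − 65.
Step 3: lead(−6x² + 62x − 65) ÷ lead(D) = −6x² ÷ x = −6x. Subtract (−6x)·D = −6x² + 54x. Remainder: 8x − 65.
Step 4: lead(8x − 65) ÷ lead(D) = 8x ÷ x = 8. Subtract (8)·D = 8x − 72. Remainder: 7.

R = [7]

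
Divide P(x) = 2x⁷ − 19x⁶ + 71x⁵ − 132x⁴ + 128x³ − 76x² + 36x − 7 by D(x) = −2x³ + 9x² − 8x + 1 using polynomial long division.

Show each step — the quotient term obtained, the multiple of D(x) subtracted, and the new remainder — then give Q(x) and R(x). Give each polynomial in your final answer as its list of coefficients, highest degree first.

Q = [-1, 5, -9, 5, -3]; R = [7, -4]

Step 1: lead(2x⁷ − 19x⁶ + 71x⁵ − 132x⁴ + 128x³ − 76x² + 36x − 7) ÷ lead(D) = 2x⁷ ÷ −2x³ = −x⁴. Subtract (−x⁴)·D = 2x⁷ − 9x⁶ + 8x⁵ − x⁴. Remainder: −10x⁶ + 63x⁵ − 131x⁴ + 128x³ − 76x² + 36x − 7.
Step 2: lead(−10x⁶ + 63x⁵ − 131x⁴ + 128x³ − 76x² + 36x − 7) ÷ lead(D) = −10x⁶ ÷ −2x³ = 5x³. Subtract (5x³)·D = −10x⁶ + 45x⁵ − 40x⁴ + 5x³. Remainder: 18x⁵ − 91x⁴ + 123x³ − 76x² + 36x − 7.
Step 3: lead(18x⁵ − 91x⁴ + 123x³ − 76x² + 36x − 7) ÷ lead(D) = 18x⁵ ÷ −2x³ = −9x². Subtract (−9x²)·D = 18x⁵ − 81x⁴ + 72x³ − 9x². Remainder: −10x⁴ + 51x³ − 67x² + 36x − 7.
Step 4: lead(−10x⁴ + 51x³ − 67x² + 36x − 7) ÷ lead(D) = −10x⁴ ÷ −2x³ = 5x. Subtract (5x)·D = −10x⁴ + 45x³ − 40x² + 5x. Remainder: 6x³ − 27x² + 31x − 7.
Step 5: lead(6x³ − 27x² + 31x − 7) ÷ lead(D) = 6x³ ÷ −2x³ = −3. Subtract (−3)·D = 6x³ − 27x² + 24x − 3. Remainder: 7x − 4.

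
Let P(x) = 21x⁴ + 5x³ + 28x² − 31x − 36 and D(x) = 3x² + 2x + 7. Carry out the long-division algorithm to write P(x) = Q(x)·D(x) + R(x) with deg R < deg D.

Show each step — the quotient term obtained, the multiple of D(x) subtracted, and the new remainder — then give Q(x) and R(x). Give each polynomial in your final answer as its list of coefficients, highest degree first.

Step 1: lead(21x⁴ + 5x³ + 28x² − 31x − 36) ÷ lead(D) = 21x⁴ ÷ 3x² = 7x². Subtract (7x²)·D = 21x⁴ + 14x³ + 49x². Remainder: −9x³ − 21x² − 31x − 36.
Step 2: lead(−9x³ − 21x² − 31x − 36) ÷ lead(D) = −9x³ ÷ 3x² = −3x. Subtract (−3x)·D = −9x³ − 6x² − 21x. Remainder: −15x² − 10x − 36.
Step 3: lead(−15x² − 10x − 36) ÷ lead(D) = −15x² ÷ 3x² = −5. Subtract (−5)·D = −15x² − 10x − 35. Remainder: −1.

Q = [7, -3, -5]; R = [-1]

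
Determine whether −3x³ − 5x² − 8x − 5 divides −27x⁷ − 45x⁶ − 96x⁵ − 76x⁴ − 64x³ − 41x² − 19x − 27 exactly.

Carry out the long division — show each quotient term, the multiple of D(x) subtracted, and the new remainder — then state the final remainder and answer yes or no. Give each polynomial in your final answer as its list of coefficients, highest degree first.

R = [6, -2], so D(x) is not a factor of P(x). no

Step 1: lead(−27x⁷ − 45x⁶ − 96x⁵ − 76x⁴ − 64x³ − 41x² − 19x − 27) ÷ lead(D) = −27x⁷ ÷ −3x³ = 9x⁴. Subtract (9x⁴)·D = −27x⁷ − 45x⁶ − 72x⁵ − 45x⁴. Remainder: −24x⁵ − 31x⁴ − 64x³ − 41x² − 19x − 27.
Step 2: lead(−24x⁵ − 31x⁴ − 64x³ − 41x² − 19x − 27) ÷ lead(D) = −24x⁵ ÷ −3x³ = 8x². Subtract (8x²)·D = −24x⁵ − 40x⁴ − 64x³ − 40x². Remainder: 9x⁴ − x² − 19x − 27.
Step 3: lead(9x⁴ − x² − 19x − 27) ÷ lead(D) = 9x⁴ ÷ −3x³ = −3x. Subtract (−3x)·D = 9x⁴ + 15x³ + 24x² + 15x. Remainder: −15x³ − 25x² − 34x − 27.
Step 4: lead(−15x³ − 25x² − 34x − 27) ÷ lead(D) = −15x³ ÷ −3x³ = 5. Subtract (5)·D = −15x³ − 25x² − 40x − 25. Remainder: 6x − 2.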